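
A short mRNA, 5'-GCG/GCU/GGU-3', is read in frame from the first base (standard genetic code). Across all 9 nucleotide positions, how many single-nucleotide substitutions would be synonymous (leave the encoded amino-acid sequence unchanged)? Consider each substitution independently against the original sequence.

9

Codon 1 (GCG, Ala): 3 synonymous substitutions.
Codon 2 (GCU, Ala): 3 synonymous substitutions.
Codon 3 (GGU, Gly): 3 synonymous substitutions.
Total: 3 + 3 + 3 = 9.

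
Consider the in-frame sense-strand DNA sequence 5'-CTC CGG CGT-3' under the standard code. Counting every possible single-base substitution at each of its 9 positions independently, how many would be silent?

10

Codon 1 (CTC, Leu): 3 synonymous substitutions.
Codon 2 (CGG, Arg): 4 synonymous substitutions.
Codon 3 (CGT, Arg): 3 synonymous substitutions.
Total: 3 + 4 + 3 = 10.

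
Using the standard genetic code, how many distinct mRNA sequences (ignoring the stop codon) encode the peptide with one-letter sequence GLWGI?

288

Gly: 4 codons.
Leu: 6 codons.
Trp: 1 codon.
Gly: 4 codons.
Ile: 3 codons.
4 × 6 × 1 × 4 × 3 = 288.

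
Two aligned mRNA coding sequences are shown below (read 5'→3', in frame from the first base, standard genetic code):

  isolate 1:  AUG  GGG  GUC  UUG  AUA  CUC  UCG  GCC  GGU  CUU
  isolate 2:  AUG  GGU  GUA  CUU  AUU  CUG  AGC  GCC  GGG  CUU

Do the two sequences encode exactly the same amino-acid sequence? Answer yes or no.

Codon 1: AUG Met / AUG Met — identical.
Codon 2: GGG Gly / GGU Gly — synonymous.
Codon 3: GUC Val / GUA Val — synonymous.
Codon 4: UUG Leu / CUU Leu — synonymous.
Codon 5: AUA Ile / AUU Ile — synonymous.
Codon 6: CUC Leu / CUG Leu — synonymous.
Codon 7: UCG Ser / AGC Ser — synonymous.
Codon 8: GCC Ala / GCC Ala — identical.
Codon 9: GGU Gly / GGG Gly — synonymous.
Codon 10: CUU Leu / CUU Leu — identical.
Nonsynonymous differences: 0 → same protein.

yes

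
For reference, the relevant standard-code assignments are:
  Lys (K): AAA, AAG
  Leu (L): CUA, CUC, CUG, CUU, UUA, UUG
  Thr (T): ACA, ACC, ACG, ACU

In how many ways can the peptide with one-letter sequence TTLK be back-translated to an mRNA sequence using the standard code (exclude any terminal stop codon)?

Thr: 4 codons.
Thr: 4 codons.
Leu: 6 codons.
Lys: 2 codons.
4 × 4 × 6 × 2 = 192.

192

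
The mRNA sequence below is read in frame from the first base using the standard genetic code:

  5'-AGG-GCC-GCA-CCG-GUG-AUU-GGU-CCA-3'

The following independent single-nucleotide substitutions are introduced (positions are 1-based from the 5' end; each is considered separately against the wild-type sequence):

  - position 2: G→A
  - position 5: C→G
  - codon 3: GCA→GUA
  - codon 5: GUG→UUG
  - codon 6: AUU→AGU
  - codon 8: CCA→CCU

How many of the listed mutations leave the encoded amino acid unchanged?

Codon 1: AGG (Arg) → AAG (Lys) — missense.
Codon 2: GCC (Ala) → GGC (Gly) — missense.
Codon 3: GCA (Ala) → GUA (Val) — missense.
Codon 5: GUG (Val) → UUG (Leu) — missense.
Codon 6: AUU (Ile) → AGU (Ser) — missense.
Codon 8: CCA (Pro) → CCU (Pro) — synonymous.
Synonymous: 1 of 6.

1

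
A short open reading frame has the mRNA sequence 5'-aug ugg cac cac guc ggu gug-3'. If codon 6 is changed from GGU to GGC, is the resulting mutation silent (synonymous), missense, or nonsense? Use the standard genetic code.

Position 18 falls in codon 6: GGU → Gly.
After the substitution the codon is GGC → Gly.
Both encode Gly, so the change is synonymous.

silent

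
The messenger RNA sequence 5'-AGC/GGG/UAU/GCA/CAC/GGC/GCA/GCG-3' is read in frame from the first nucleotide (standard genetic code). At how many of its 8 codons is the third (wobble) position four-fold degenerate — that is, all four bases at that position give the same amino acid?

Codon 1 AGC (Ser): third position 2-fold.
Codon 2 GGG (Gly): third position 4-fold.
Codon 3 UAU (Tyr): third position 2-fold.
Codon 4 GCA (Ala): third position 4-fold.
Codon 5 CAC (His): third position 2-fold.
Codon 6 GGC (Gly): third position 4-fold.
Codon 7 GCA (Ala): third position 4-fold.
Codon 8 GCG (Ala): third position 4-fold.
Four-fold degenerate third positions: 5.

5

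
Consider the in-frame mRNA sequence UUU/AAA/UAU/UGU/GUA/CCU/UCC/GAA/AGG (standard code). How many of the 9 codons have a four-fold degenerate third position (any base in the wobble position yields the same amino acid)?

3

Codon 1 UUU (Phe): third position 2-fold.
Codon 2 AAA (Lys): third position 2-fold.
Codon 3 UAU (Tyr): third position 2-fold.
Codon 4 UGU (Cys): third position 2-fold.
Codon 5 GUA (Val): third position 4-fold.
Codon 6 CCU (Pro): third position 4-fold.
Codon 7 UCC (Ser): third position 4-fold.
Codon 8 GAA (Glu): third position 2-fold.
Codon 9 AGG (Arg): third position 2-fold.
Four-fold degenerate third positions: 3.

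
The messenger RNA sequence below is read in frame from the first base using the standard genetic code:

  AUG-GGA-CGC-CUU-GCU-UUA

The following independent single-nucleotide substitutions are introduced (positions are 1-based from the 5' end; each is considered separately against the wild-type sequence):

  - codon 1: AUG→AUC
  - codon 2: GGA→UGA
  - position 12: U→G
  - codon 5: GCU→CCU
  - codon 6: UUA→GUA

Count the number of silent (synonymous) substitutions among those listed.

Codon 1: AUG (Met) → AUC (Ile) — missense.
Codon 2: GGA (Gly) → UGA (Stop) — nonsense.
Codon 4: CUU (Leu) → CUG (Leu) — synonymous.
Codon 5: GCU (Ala) → CCU (Pro) — missense.
Codon 6: UUA (Leu) → GUA (Val) — missense.
Synonymous: 1 of 5.

1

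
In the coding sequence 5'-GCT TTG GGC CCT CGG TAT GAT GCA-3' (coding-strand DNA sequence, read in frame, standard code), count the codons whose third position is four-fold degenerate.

5

Codon 1 GCT (Ala): third position 4-fold.
Codon 2 TTG (Leu): third position 2-fold.
Codon 3 GGC (Gly): third position 4-fold.
Codon 4 CCT (Pro): third position 4-fold.
Codon 5 CGG (Arg): third position 4-fold.
Codon 6 TAT (Tyr): third position 2-fold.
Codon 7 GAT (Asp): third position 2-fold.
Codon 8 GCA (Ala): third position 4-fold.
Four-fold degenerate third positions: 5.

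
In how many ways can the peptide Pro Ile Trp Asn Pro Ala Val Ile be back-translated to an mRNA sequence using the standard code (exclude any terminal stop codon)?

4608

Pro: 4 codons.
Ile: 3 codons.
Trp: 1 codon.
Asn: 2 codons.
Pro: 4 codons.
Ala: 4 codons.
Val: 4 codons.
Ile: 3 codons.
4 × 3 × 1 × 2 × 4 × 4 × 4 × 3 = 4608.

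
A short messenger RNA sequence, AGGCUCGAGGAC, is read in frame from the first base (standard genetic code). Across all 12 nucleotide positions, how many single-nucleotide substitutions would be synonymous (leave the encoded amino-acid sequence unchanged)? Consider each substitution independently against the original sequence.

Codon 1 (AGG, Arg): 2 synonymous substitutions.
Codon 2 (CUC, Leu): 3 synonymous substitutions.
Codon 3 (GAG, Glu): 1 synonymous substitution.
Codon 4 (GAC, Asp): 1 synonymous substitution.
Total: 2 + 3 + 1 + 1 = 7.

7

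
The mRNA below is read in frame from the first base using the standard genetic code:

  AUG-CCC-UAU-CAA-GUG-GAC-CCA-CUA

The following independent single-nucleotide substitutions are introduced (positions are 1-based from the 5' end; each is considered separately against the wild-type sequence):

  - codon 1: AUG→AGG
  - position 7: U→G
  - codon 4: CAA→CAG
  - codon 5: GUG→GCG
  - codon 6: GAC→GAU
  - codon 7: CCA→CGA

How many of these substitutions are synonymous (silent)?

Codon 1: AUG (Met) → AGG (Arg) — missense.
Codon 3: UAU (Tyr) → GAU (Asp) — missense.
Codon 4: CAA (Gln) → CAG (Gln) — synonymous.
Codon 5: GUG (Val) → GCG (Ala) — missense.
Codon 6: GAC (Asp) → GAU (Asp) — synonymous.
Codon 7: CCA (Pro) → CGA (Arg) — missense.
Synonymous: 2 of 6.

2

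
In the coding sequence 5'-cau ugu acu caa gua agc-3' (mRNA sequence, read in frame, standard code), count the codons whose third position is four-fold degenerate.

Codon 1 CAU (His): third position 2-fold.
Codon 2 UGU (Cys): third position 2-fold.
Codon 3 ACU (Thr): third position 4-fold.
Codon 4 CAA (Gln): third position 2-fold.
Codon 5 GUA (Val): third position 4-fold.
Codon 6 AGC (Ser): third position 2-fold.
Four-fold degenerate third positions: 2.

2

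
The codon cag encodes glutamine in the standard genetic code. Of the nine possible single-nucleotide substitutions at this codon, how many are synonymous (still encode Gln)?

1

Position 1: none → 0 synonymous.
Position 2: none → 0 synonymous.
Position 3: CAA → 1 synonymous.
Total: 0 + 0 + 1 = 1.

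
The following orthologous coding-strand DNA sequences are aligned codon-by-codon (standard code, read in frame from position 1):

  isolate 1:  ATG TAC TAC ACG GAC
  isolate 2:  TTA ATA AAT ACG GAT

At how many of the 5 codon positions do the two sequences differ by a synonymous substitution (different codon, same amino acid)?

1

Codon 1: ATG Met / TTA Leu — nonsynonymous.
Codon 2: TAC Tyr / ATA Ile — nonsynonymous.
Codon 3: TAC Tyr / AAT Asn — nonsynonymous.
Codon 4: ACG Thr / ACG Thr — identical.
Codon 5: GAC Asp / GAT Asp — synonymous.
Synonymous differences: 1.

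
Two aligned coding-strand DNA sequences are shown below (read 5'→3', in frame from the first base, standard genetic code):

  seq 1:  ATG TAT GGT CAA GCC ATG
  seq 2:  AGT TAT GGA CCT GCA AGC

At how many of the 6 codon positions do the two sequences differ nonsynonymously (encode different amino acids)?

Codon 1: ATG Met / AGT Ser — nonsynonymous.
Codon 2: TAT Tyr / TAT Tyr — identical.
Codon 3: GGT Gly / GGA Gly — synonymous.
Codon 4: CAA Gln / CCT Pro — nonsynonymous.
Codon 5: GCC Ala / GCA Ala — synonymous.
Codon 6: ATG Met / AGC Ser — nonsynonymous.
Nonsynonymous differences: 3.

3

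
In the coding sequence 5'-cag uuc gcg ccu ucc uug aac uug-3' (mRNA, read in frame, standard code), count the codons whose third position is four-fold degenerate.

Codon 1 CAG (Gln): third position 2-fold.
Codon 2 UUC (Phe): third position 2-fold.
Codon 3 GCG (Ala): third position 4-fold.
Codon 4 CCU (Pro): third position 4-fold.
Codon 5 UCC (Ser): third position 4-fold.
Codon 6 UUG (Leu): third position 2-fold.
Codon 7 AAC (Asn): third position 2-fold.
Codon 8 UUG (Leu): third position 2-fold.
Four-fold degenerate third positions: 3.

3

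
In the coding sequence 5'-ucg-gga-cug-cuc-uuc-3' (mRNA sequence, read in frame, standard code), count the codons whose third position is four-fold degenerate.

4

Codon 1 UCG (Ser): third position 4-fold.
Codon 2 GGA (Gly): third position 4-fold.
Codon 3 CUG (Leu): third position 4-fold.
Codon 4 CUC (Leu): third position 4-fold.
Codon 5 UUC (Phe): third position 2-fold.
Four-fold degenerate third positions: 4.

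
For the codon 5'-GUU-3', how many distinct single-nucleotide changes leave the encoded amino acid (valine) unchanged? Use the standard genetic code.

Position 1: none → 0 synonymous.
Position 2: none → 0 synonymous.
Position 3: GUC, GUA, GUG → 3 synonymous.
Total: 0 + 0 + 3 = 3.

3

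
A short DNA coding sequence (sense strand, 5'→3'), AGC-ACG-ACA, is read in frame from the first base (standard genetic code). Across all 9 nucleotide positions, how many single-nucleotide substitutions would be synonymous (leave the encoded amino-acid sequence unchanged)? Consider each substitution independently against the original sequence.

7

Codon 1 (AGC, Ser): 1 synonymous substitution.
Codon 2 (ACG, Thr): 3 synonymous substitutions.
Codon 3 (ACA, Thr): 3 synonymous substitutions.
Total: 1 + 3 + 3 = 7.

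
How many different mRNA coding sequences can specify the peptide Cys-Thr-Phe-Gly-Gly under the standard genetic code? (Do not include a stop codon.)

256

Cys: 2 codons.
Thr: 4 codons.
Phe: 2 codons.
Gly: 4 codons.
Gly: 4 codons.
2 × 4 × 2 × 4 × 4 = 256.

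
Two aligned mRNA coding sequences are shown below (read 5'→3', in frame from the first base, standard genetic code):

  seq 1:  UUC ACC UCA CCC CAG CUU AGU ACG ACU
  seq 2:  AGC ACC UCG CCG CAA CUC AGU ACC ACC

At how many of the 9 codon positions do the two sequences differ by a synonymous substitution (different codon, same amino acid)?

6

Codon 1: UUC Phe / AGC Ser — nonsynonymous.
Codon 2: ACC Thr / ACC Thr — identical.
Codon 3: UCA Ser / UCG Ser — synonymous.
Codon 4: CCC Pro / CCG Pro — synonymous.
Codon 5: CAG Gln / CAA Gln — synonymous.
Codon 6: CUU Leu / CUC Leu — synonymous.
Codon 7: AGU Ser / AGU Ser — identical.
Codon 8: ACG Thr / ACC Thr — synonymous.
Codon 9: ACU Thr / ACC Thr — synonymous.
Synonymous differences: 6.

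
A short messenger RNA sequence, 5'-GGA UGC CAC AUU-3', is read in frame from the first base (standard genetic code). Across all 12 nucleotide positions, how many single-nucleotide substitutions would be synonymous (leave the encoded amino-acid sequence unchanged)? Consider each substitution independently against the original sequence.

7

Codon 1 (GGA, Gly): 3 synonymous substitutions.
Codon 2 (UGC, Cys): 1 synonymous substitution.
Codon 3 (CAC, His): 1 synonymous substitution.
Codon 4 (AUU, Ile): 2 synonymous substitutions.
Total: 3 + 1 + 1 + 2 = 7.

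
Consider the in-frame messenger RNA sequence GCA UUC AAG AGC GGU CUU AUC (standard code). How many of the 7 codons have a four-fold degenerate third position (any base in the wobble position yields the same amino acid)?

Codon 1 GCA (Ala): third position 4-fold.
Codon 2 UUC (Phe): third position 2-fold.
Codon 3 AAG (Lys): third position 2-fold.
Codon 4 AGC (Ser): third position 2-fold.
Codon 5 GGU (Gly): third position 4-fold.
Codon 6 CUU (Leu): third position 4-fold.
Codon 7 AUC (Ile): third position 3-fold.
Four-fold degenerate third positions: 3.

3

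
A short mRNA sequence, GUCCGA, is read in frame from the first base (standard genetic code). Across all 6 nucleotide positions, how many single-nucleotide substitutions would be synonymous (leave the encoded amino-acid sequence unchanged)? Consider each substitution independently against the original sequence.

7

Codon 1 (GUC, Val): 3 synonymous substitutions.
Codon 2 (CGA, Arg): 4 synonymous substitutions.
Total: 3 + 4 = 7.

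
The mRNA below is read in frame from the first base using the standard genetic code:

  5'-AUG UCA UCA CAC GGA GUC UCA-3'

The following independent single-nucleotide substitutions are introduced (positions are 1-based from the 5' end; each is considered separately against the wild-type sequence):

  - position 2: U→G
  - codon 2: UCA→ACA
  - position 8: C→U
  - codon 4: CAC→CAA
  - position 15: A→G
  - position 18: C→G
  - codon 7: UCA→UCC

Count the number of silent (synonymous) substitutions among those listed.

Codon 1: AUG (Met) → AGG (Arg) — missense.
Codon 2: UCA (Ser) → ACA (Thr) — missense.
Codon 3: UCA (Ser) → UUA (Leu) — missense.
Codon 4: CAC (His) → CAA (Gln) — missense.
Codon 5: GGA (Gly) → GGG (Gly) — synonymous.
Codon 6: GUC (Val) → GUG (Val) — synonymous.
Codon 7: UCA (Ser) → UCC (Ser) — synonymous.
Synonymous: 3 of 7.

3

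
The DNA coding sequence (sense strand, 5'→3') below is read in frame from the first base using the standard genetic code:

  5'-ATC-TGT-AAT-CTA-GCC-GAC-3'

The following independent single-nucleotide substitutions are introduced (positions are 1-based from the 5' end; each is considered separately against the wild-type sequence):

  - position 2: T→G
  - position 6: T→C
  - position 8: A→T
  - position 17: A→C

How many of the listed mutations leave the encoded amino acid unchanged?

Codon 1: ATC (Ile) → AGC (Ser) — missense.
Codon 2: TGT (Cys) → TGC (Cys) — synonymous.
Codon 3: AAT (Asn) → ATT (Ile) — missense.
Codon 6: GAC (Asp) → GCC (Ala) — missense.
Synonymous: 1 of 4.

1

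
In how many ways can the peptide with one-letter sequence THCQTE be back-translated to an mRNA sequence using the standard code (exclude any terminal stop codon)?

Thr: 4 codons.
His: 2 codons.
Cys: 2 codons.
Gln: 2 codons.
Thr: 4 codons.
Glu: 2 codons.
4 × 2 × 2 × 2 × 4 × 2 = 256.

256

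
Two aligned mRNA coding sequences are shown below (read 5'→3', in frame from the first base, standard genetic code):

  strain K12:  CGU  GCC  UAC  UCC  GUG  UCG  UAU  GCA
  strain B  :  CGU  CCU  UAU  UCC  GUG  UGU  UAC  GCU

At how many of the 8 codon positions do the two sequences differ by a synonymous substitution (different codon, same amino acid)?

3

Codon 1: CGU Arg / CGU Arg — identical.
Codon 2: GCC Ala / CCU Pro — nonsynonymous.
Codon 3: UAC Tyr / UAU Tyr — synonymous.
Codon 4: UCC Ser / UCC Ser — identical.
Codon 5: GUG Val / GUG Val — identical.
Codon 6: UCG Ser / UGU Cys — nonsynonymous.
Codon 7: UAU Tyr / UAC Tyr — synonymous.
Codon 8: GCA Ala / GCU Ala — synonymous.
Synonymous differences: 3.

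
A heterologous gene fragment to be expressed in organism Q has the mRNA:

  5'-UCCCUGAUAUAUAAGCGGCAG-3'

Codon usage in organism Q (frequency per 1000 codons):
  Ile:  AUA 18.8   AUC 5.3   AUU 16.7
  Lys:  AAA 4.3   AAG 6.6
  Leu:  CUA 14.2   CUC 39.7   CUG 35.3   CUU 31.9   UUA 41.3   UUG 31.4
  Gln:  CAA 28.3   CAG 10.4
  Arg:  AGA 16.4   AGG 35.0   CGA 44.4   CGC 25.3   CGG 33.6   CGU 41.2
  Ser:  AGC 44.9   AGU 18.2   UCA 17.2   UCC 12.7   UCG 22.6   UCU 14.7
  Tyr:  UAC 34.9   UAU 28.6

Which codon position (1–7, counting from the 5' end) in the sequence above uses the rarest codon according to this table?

5

Codon 1 UCC (Ser): 12.7 per 1000.
Codon 2 CUG (Leu): 35.3 per 1000.
Codon 3 AUA (Ile): 18.8 per 1000.
Codon 4 UAU (Tyr): 28.6 per 1000.
Codon 5 AAG (Lys): 6.6 per 1000.
Codon 6 CGG (Arg): 33.6 per 1000.
Codon 7 CAG (Gln): 10.4 per 1000.
Lowest frequency is 6.6 at codon 5.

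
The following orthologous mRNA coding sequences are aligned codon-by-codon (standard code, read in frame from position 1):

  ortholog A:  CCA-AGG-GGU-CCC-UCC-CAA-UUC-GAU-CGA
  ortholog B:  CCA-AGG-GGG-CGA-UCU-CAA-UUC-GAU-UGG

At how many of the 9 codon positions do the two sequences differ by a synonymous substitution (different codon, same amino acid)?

2

Codon 1: CCA Pro / CCA Pro — identical.
Codon 2: AGG Arg / AGG Arg — identical.
Codon 3: GGU Gly / GGG Gly — synonymous.
Codon 4: CCC Pro / CGA Arg — nonsynonymous.
Codon 5: UCC Ser / UCU Ser — synonymous.
Codon 6: CAA Gln / CAA Gln — identical.
Codon 7: UUC Phe / UUC Phe — identical.
Codon 8: GAU Asp / GAU Asp — identical.
Codon 9: CGA Arg / UGG Trp — nonsynonymous.
Synonymous differences: 2.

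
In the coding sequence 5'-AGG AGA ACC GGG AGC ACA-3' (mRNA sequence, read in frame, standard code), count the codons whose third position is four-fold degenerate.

3

Codon 1 AGG (Arg): third position 2-fold.
Codon 2 AGA (Arg): third position 2-fold.
Codon 3 ACC (Thr): third position 4-fold.
Codon 4 GGG (Gly): third position 4-fold.
Codon 5 AGC (Ser): third position 2-fold.
Codon 6 ACA (Thr): third position 4-fold.
Four-fold degenerate third positions: 3.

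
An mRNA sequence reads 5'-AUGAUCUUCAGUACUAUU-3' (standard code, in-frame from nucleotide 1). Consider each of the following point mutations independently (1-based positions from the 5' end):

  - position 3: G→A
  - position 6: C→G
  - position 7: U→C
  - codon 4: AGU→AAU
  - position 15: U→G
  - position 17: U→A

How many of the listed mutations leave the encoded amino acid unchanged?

1

Codon 1: AUG (Met) → AUA (Ile) — missense.
Codon 2: AUC (Ile) → AUG (Met) — missense.
Codon 3: UUC (Phe) → CUC (Leu) — missense.
Codon 4: AGU (Ser) → AAU (Asn) — missense.
Codon 5: ACU (Thr) → ACG (Thr) — synonymous.
Codon 6: AUU (Ile) → AAU (Asn) — missense.
Synonymous: 1 of 6.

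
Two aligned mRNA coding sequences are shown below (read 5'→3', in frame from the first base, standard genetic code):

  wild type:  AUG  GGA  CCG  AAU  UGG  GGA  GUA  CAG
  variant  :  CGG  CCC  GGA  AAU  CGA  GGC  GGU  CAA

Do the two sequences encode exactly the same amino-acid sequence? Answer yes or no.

no

Codon 1: AUG Met / CGG Arg — nonsynonymous.
Codon 2: GGA Gly / CCC Pro — nonsynonymous.
Codon 3: CCG Pro / GGA Gly — nonsynonymous.
Codon 4: AAU Asn / AAU Asn — identical.
Codon 5: UGG Trp / CGA Arg — nonsynonymous.
Codon 6: GGA Gly / GGC Gly — synonymous.
Codon 7: GUA Val / GGU Gly — nonsynonymous.
Codon 8: CAG Gln / CAA Gln — synonymous.
Nonsynonymous differences: 5 → different protein.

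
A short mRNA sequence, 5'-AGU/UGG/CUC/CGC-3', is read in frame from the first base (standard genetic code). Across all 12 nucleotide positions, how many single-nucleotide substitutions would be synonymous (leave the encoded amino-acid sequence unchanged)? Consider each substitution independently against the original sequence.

7

Codon 1 (AGU, Ser): 1 synonymous substitution.
Codon 2 (UGG, Trp): 0 synonymous substitutions.
Codon 3 (CUC, Leu): 3 synonymous substitutions.
Codon 4 (CGC, Arg): 3 synonymous substitutions.
Total: 1 + 0 + 3 + 3 = 7.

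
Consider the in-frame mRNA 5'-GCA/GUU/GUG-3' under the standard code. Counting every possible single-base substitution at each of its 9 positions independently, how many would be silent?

9

Codon 1 (GCA, Ala): 3 synonymous substitutions.
Codon 2 (GUU, Val): 3 synonymous substitutions.
Codon 3 (GUG, Val): 3 synonymous substitutions.
Total: 3 + 3 + 3 = 9.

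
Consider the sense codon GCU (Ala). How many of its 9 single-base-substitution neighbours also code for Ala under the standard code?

3

Position 1: none → 0 synonymous.
Position 2: none → 0 synonymous.
Position 3: GCC, GCA, GCG → 3 synonymous.
Total: 0 + 0 + 3 = 3.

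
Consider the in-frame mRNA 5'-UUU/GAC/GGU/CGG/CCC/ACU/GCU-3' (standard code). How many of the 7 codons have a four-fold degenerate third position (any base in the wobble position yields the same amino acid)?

5

Codon 1 UUU (Phe): third position 2-fold.
Codon 2 GAC (Asp): third position 2-fold.
Codon 3 GGU (Gly): third position 4-fold.
Codon 4 CGG (Arg): third position 4-fold.
Codon 5 CCC (Pro): third position 4-fold.
Codon 6 ACU (Thr): third position 4-fold.
Codon 7 GCU (Ala): third position 4-fold.
Four-fold degenerate third positions: 5.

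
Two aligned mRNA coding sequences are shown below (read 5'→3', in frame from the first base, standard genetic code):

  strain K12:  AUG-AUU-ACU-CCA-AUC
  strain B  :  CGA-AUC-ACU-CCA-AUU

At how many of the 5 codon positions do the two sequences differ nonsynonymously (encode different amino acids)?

Codon 1: AUG Met / CGA Arg — nonsynonymous.
Codon 2: AUU Ile / AUC Ile — synonymous.
Codon 3: ACU Thr / ACU Thr — identical.
Codon 4: CCA Pro / CCA Pro — identical.
Codon 5: AUC Ile / AUU Ile — synonymous.
Nonsynonymous differences: 1.

1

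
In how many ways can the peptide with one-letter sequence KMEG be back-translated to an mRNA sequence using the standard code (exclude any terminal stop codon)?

Lys: 2 codons.
Met: 1 codon.
Glu: 2 codons.
Gly: 4 codons.
2 × 1 × 2 × 4 = 16.

16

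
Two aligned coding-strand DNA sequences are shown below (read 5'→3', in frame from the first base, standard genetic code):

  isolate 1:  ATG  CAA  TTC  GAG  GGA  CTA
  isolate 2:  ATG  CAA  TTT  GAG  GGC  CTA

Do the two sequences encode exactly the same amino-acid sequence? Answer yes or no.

Codon 1: ATG Met / ATG Met — identical.
Codon 2: CAA Gln / CAA Gln — identical.
Codon 3: TTC Phe / TTT Phe — synonymous.
Codon 4: GAG Glu / GAG Glu — identical.
Codon 5: GGA Gly / GGC Gly — synonymous.
Codon 6: CTA Leu / CTA Leu — identical.
Nonsynonymous differences: 0 → same protein.

yes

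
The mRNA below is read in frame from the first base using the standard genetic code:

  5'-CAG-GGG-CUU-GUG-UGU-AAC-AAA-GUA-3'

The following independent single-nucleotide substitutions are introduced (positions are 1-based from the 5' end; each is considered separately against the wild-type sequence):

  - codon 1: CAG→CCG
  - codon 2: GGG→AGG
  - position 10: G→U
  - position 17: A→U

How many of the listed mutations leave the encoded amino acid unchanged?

Codon 1: CAG (Gln) → CCG (Pro) — missense.
Codon 2: GGG (Gly) → AGG (Arg) — missense.
Codon 4: GUG (Val) → UUG (Leu) — missense.
Codon 6: AAC (Asn) → AUC (Ile) — missense.
Synonymous: 0 of 4.

0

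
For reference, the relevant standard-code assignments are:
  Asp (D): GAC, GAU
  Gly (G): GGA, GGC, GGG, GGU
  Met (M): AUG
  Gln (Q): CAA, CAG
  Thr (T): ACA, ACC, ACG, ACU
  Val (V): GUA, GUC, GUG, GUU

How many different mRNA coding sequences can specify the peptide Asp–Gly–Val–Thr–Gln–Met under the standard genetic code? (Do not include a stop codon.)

Asp: 2 codons.
Gly: 4 codons.
Val: 4 codons.
Thr: 4 codons.
Gln: 2 codons.
Met: 1 codon.
2 × 4 × 4 × 4 × 2 × 1 = 256.

256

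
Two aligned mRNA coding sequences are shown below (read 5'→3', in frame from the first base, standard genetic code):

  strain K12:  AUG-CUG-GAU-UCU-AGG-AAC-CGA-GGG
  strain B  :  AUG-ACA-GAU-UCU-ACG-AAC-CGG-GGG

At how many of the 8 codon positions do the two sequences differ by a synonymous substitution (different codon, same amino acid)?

1

Codon 1: AUG Met / AUG Met — identical.
Codon 2: CUG Leu / ACA Thr — nonsynonymous.
Codon 3: GAU Asp / GAU Asp — identical.
Codon 4: UCU Ser / UCU Ser — identical.
Codon 5: AGG Arg / ACG Thr — nonsynonymous.
Codon 6: AAC Asn / AAC Asn — identical.
Codon 7: CGA Arg / CGG Arg — synonymous.
Codon 8: GGG Gly / GGG Gly — identical.
Synonymous differences: 1.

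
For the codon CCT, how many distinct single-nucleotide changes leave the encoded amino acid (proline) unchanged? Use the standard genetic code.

3

Position 1: none → 0 synonymous.
Position 2: none → 0 synonymous.
Position 3: CCC, CCA, CCG → 3 synonymous.
Total: 0 + 0 + 3 = 3.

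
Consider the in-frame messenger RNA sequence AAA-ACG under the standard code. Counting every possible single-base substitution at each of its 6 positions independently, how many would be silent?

Codon 1 (AAA, Lys): 1 synonymous substitution.
Codon 2 (ACG, Thr): 3 synonymous substitutions.
Total: 1 + 3 = 4.

4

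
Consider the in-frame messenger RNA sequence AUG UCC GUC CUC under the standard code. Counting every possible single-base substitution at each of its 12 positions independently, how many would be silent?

Codon 1 (AUG, Met): 0 synonymous substitutions.
Codon 2 (UCC, Ser): 3 synonymous substitutions.
Codon 3 (GUC, Val): 3 synonymous substitutions.
Codon 4 (CUC, Leu): 3 synonymous substitutions.
Total: 0 + 3 + 3 + 3 = 9.

9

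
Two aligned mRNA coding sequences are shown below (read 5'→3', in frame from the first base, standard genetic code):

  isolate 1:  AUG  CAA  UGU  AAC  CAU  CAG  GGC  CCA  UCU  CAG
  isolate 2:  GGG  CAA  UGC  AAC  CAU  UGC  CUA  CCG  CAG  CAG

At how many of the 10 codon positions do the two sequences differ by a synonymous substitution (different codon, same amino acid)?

2

Codon 1: AUG Met / GGG Gly — nonsynonymous.
Codon 2: CAA Gln / CAA Gln — identical.
Codon 3: UGU Cys / UGC Cys — synonymous.
Codon 4: AAC Asn / AAC Asn — identical.
Codon 5: CAU His / CAU His — identical.
Codon 6: CAG Gln / UGC Cys — nonsynonymous.
Codon 7: GGC Gly / CUA Leu — nonsynonymous.
Codon 8: CCA Pro / CCG Pro — synonymous.
Codon 9: UCU Ser / CAG Gln — nonsynonymous.
Codon 10: CAG Gln / CAG Gln — identical.
Synonymous differences: 2.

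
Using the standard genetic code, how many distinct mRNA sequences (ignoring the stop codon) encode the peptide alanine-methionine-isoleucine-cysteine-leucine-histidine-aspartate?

576

Ala: 4 codons.
Met: 1 codon.
Ile: 3 codons.
Cys: 2 codons.
Leu: 6 codons.
His: 2 codons.
Asp: 2 codons.
4 × 1 × 3 × 2 × 6 × 2 × 2 = 576.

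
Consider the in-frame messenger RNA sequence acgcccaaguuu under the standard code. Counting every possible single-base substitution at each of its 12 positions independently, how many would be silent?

Codon 1 (ACG, Thr): 3 synonymous substitutions.
Codon 2 (CCC, Pro): 3 synonymous substitutions.
Codon 3 (AAG, Lys): 1 synonymous substitution.
Codon 4 (UUU, Phe): 1 synonymous substitution.
Total: 3 + 3 + 1 + 1 = 8.

8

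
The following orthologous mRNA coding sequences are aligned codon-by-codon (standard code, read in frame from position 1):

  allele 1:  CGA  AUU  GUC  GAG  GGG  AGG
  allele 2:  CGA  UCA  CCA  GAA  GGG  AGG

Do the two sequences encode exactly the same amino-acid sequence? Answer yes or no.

Codon 1: CGA Arg / CGA Arg — identical.
Codon 2: AUU Ile / UCA Ser — nonsynonymous.
Codon 3: GUC Val / CCA Pro — nonsynonymous.
Codon 4: GAG Glu / GAA Glu — synonymous.
Codon 5: GGG Gly / GGG Gly — identical.
Codon 6: AGG Arg / AGG Arg — identical.
Nonsynonymous differences: 2 → different protein.

no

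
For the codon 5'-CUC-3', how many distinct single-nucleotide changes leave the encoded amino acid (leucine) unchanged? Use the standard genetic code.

Position 1: none → 0 synonymous.
Position 2: none → 0 synonymous.
Position 3: CUU, CUA, CUG → 3 synonymous.
Total: 0 + 0 + 3 = 3.

3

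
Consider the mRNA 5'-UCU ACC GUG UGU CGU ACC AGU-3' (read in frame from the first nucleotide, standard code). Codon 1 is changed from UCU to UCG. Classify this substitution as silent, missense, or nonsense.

Position 3 falls in codon 1: UCU → Ser.
After the substitution the codon is UCG → Ser.
Both encode Ser, so the change is synonymous.

silent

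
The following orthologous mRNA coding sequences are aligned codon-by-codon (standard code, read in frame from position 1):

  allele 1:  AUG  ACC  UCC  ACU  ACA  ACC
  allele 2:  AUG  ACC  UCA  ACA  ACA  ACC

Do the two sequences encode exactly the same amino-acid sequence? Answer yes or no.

yes

Codon 1: AUG Met / AUG Met — identical.
Codon 2: ACC Thr / ACC Thr — identical.
Codon 3: UCC Ser / UCA Ser — synonymous.
Codon 4: ACU Thr / ACA Thr — synonymous.
Codon 5: ACA Thr / ACA Thr — identical.
Codon 6: ACC Thr / ACC Thr — identical.
Nonsynonymous differences: 0 → same protein.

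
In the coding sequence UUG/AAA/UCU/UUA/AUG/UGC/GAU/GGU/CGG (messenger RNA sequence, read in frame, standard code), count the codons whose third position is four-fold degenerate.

3

Codon 1 UUG (Leu): third position 2-fold.
Codon 2 AAA (Lys): third position 2-fold.
Codon 3 UCU (Ser): third position 4-fold.
Codon 4 UUA (Leu): third position 2-fold.
Codon 5 AUG (Met): third position 1-fold.
Codon 6 UGC (Cys): third position 2-fold.
Codon 7 GAU (Asp): third position 2-fold.
Codon 8 GGU (Gly): third position 4-fold.
Codon 9 CGG (Arg): third position 4-fold.
Four-fold degenerate third positions: 3.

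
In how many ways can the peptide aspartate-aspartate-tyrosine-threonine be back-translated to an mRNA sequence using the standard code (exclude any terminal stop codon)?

32

Asp: 2 codons.
Asp: 2 codons.
Tyr: 2 codons.
Thr: 4 codons.
2 × 2 × 2 × 4 = 32.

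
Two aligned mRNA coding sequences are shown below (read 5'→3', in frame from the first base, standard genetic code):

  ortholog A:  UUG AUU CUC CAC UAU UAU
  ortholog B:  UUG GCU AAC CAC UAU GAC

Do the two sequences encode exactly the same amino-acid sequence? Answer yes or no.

Codon 1: UUG Leu / UUG Leu — identical.
Codon 2: AUU Ile / GCU Ala — nonsynonymous.
Codon 3: CUC Leu / AAC Asn — nonsynonymous.
Codon 4: CAC His / CAC His — identical.
Codon 5: UAU Tyr / UAU Tyr — identical.
Codon 6: UAU Tyr / GAC Asp — nonsynonymous.
Nonsynonymous differences: 3 → different protein.

no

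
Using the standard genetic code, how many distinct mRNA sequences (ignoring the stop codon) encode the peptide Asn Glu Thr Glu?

32

Asn: 2 codons.
Glu: 2 codons.
Thr: 4 codons.
Glu: 2 codons.
2 × 2 × 4 × 2 = 32.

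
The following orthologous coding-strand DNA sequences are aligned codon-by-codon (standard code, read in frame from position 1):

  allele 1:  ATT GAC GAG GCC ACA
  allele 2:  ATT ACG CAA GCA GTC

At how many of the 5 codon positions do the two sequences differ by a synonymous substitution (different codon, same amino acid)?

Codon 1: ATT Ile / ATT Ile — identical.
Codon 2: GAC Asp / ACG Thr — nonsynonymous.
Codon 3: GAG Glu / CAA Gln — nonsynonymous.
Codon 4: GCC Ala / GCA Ala — synonymous.
Codon 5: ACA Thr / GTC Val — nonsynonymous.
Synonymous differences: 1.

1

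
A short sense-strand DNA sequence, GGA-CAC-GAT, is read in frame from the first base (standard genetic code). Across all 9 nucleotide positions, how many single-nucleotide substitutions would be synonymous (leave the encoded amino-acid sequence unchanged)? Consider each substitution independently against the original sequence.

Codon 1 (GGA, Gly): 3 synonymous substitutions.
Codon 2 (CAC, His): 1 synonymous substitution.
Codon 3 (GAT, Asp): 1 synonymous substitution.
Total: 3 + 1 + 1 = 5.

5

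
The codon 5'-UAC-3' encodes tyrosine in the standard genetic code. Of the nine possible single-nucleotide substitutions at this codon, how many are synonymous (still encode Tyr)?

Position 1: none → 0 synonymous.
Position 2: none → 0 synonymous.
Position 3: UAU → 1 synonymous.
Total: 0 + 0 + 1 = 1.

1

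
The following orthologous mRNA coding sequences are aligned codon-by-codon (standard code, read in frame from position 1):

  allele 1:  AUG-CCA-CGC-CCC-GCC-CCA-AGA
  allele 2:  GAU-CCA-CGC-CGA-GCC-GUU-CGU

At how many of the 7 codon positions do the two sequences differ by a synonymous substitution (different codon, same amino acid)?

1

Codon 1: AUG Met / GAU Asp — nonsynonymous.
Codon 2: CCA Pro / CCA Pro — identical.
Codon 3: CGC Arg / CGC Arg — identical.
Codon 4: CCC Pro / CGA Arg — nonsynonymous.
Codon 5: GCC Ala / GCC Ala — identical.
Codon 6: CCA Pro / GUU Val — nonsynonymous.
Codon 7: AGA Arg / CGU Arg — synonymous.
Synonymous differences: 1.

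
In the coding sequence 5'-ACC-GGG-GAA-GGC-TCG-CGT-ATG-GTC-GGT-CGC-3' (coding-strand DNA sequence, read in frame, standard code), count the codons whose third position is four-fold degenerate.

8

Codon 1 ACC (Thr): third position 4-fold.
Codon 2 GGG (Gly): third position 4-fold.
Codon 3 GAA (Glu): third position 2-fold.
Codon 4 GGC (Gly): third position 4-fold.
Codon 5 TCG (Ser): third position 4-fold.
Codon 6 CGT (Arg): third position 4-fold.
Codon 7 ATG (Met): third position 1-fold.
Codon 8 GTC (Val): third position 4-fold.
Codon 9 GGT (Gly): third position 4-fold.
Codon 10 CGC (Arg): third position 4-fold.
Four-fold degenerate third positions: 8.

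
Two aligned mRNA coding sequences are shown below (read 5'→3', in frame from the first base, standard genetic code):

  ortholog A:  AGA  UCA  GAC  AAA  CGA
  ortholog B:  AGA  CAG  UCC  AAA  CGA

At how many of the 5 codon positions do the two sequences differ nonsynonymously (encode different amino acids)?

Codon 1: AGA Arg / AGA Arg — identical.
Codon 2: UCA Ser / CAG Gln — nonsynonymous.
Codon 3: GAC Asp / UCC Ser — nonsynonymous.
Codon 4: AAA Lys / AAA Lys — identical.
Codon 5: CGA Arg / CGA Arg — identical.
Nonsynonymous differences: 2.

2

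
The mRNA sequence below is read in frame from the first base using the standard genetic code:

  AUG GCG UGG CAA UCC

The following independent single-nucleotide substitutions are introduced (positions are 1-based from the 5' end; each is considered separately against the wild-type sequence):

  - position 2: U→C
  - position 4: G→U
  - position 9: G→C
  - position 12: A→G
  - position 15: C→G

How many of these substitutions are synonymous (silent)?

2

Codon 1: AUG (Met) → ACG (Thr) — missense.
Codon 2: GCG (Ala) → UCG (Ser) — missense.
Codon 3: UGG (Trp) → UGC (Cys) — missense.
Codon 4: CAA (Gln) → CAG (Gln) — synonymous.
Codon 5: UCC (Ser) → UCG (Ser) — synonymous.
Synonymous: 2 of 5.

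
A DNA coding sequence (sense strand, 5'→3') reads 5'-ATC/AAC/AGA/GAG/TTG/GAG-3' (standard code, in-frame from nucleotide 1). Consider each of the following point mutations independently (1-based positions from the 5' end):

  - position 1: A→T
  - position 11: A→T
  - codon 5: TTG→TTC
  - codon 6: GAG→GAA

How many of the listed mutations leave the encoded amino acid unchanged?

1

Codon 1: ATC (Ile) → TTC (Phe) — missense.
Codon 4: GAG (Glu) → GTG (Val) — missense.
Codon 5: TTG (Leu) → TTC (Phe) — missense.
Codon 6: GAG (Glu) → GAA (Glu) — synonymous.
Synonymous: 1 of 4.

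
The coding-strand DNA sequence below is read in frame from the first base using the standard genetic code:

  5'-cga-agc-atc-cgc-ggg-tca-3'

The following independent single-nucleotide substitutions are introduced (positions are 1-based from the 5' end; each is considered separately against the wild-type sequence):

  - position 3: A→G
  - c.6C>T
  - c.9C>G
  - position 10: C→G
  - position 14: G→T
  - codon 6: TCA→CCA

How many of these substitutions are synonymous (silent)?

Codon 1: CGA (Arg) → CGG (Arg) — synonymous.
Codon 2: AGC (Ser) → AGT (Ser) — synonymous.
Codon 3: ATC (Ile) → ATG (Met) — missense.
Codon 4: CGC (Arg) → GGC (Gly) — missense.
Codon 5: GGG (Gly) → GTG (Val) — missense.
Codon 6: TCA (Ser) → CCA (Pro) — missense.
Synonymous: 2 of 6.

2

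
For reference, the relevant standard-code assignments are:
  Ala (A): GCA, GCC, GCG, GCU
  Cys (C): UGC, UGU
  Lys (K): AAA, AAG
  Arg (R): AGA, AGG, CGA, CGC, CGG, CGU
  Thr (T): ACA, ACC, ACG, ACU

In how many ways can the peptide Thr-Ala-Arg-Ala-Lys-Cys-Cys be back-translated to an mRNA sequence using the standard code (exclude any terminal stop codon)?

Thr: 4 codons.
Ala: 4 codons.
Arg: 6 codons.
Ala: 4 codons.
Lys: 2 codons.
Cys: 2 codons.
Cys: 2 codons.
4 × 4 × 6 × 4 × 2 × 2 × 2 = 3072.

3072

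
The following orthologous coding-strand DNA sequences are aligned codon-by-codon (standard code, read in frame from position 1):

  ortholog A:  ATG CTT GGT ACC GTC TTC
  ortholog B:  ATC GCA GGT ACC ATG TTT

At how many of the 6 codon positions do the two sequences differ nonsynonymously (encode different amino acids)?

Codon 1: ATG Met / ATC Ile — nonsynonymous.
Codon 2: CTT Leu / GCA Ala — nonsynonymous.
Codon 3: GGT Gly / GGT Gly — identical.
Codon 4: ACC Thr / ACC Thr — identical.
Codon 5: GTC Val / ATG Met — nonsynonymous.
Codon 6: TTC Phe / TTT Phe — synonymous.
Nonsynonymous differences: 3.

3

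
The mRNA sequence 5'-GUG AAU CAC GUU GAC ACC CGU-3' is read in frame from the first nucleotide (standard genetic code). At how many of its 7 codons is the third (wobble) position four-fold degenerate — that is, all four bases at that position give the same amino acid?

Codon 1 GUG (Val): third position 4-fold.
Codon 2 AAU (Asn): third position 2-fold.
Codon 3 CAC (His): third position 2-fold.
Codon 4 GUU (Val): third position 4-fold.
Codon 5 GAC (Asp): third position 2-fold.
Codon 6 ACC (Thr): third position 4-fold.
Codon 7 CGU (Arg): third position 4-fold.
Four-fold degenerate third positions: 4.

4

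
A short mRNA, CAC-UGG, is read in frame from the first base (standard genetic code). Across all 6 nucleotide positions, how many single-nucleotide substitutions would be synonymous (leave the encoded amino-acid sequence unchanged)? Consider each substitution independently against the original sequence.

1

Codon 1 (CAC, His): 1 synonymous substitution.
Codon 2 (UGG, Trp): 0 synonymous substitutions.
Total: 1 + 0 = 1.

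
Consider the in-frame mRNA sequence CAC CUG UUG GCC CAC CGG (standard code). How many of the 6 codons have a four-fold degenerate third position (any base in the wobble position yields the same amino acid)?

3

Codon 1 CAC (His): third position 2-fold.
Codon 2 CUG (Leu): third position 4-fold.
Codon 3 UUG (Leu): third position 2-fold.
Codon 4 GCC (Ala): third position 4-fold.
Codon 5 CAC (His): third position 2-fold.
Codon 6 CGG (Arg): third position 4-fold.
Four-fold degenerate third positions: 3.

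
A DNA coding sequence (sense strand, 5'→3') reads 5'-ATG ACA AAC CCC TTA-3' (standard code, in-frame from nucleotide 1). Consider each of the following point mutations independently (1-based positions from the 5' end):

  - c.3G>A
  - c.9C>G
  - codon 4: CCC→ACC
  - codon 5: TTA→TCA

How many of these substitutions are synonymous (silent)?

Codon 1: ATG (Met) → ATA (Ile) — missense.
Codon 3: AAC (Asn) → AAG (Lys) — missense.
Codon 4: CCC (Pro) → ACC (Thr) — missense.
Codon 5: TTA (Leu) → TCA (Ser) — missense.
Synonymous: 0 of 4.

0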